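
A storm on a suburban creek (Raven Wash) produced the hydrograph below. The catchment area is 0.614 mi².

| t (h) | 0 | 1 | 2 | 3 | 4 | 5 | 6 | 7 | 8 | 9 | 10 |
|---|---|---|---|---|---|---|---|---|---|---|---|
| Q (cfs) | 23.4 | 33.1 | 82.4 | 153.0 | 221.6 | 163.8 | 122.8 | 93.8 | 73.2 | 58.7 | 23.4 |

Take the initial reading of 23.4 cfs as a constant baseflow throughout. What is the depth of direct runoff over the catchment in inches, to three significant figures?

Direct runoff: 0.0, 9.7, 59.0, 129.6, 198.2, 140.4, 99.4, 70.4, 49.8, 35.3, 0.0 cfs; ΣQ_DR = 791.8 cfs.
V = ΣQ_DR · Δt = 791.8 × 3600 s = 2.850 × 10^6 ft³.
Over A = 0.614 mi², depth = V / A = 2.00 in.

d ≈ 2.00 in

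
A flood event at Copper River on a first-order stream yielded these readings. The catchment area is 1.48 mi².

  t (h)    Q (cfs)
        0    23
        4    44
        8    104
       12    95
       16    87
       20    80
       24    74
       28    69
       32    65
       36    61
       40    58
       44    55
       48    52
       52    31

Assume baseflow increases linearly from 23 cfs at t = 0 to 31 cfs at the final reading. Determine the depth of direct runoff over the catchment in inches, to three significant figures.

Direct runoff: 0.00, 20.38, 79.77, 70.15, 61.54, 53.92, 47.31, 41.69, 37.08, 32.46, 28.85, 25.23, 21.62, 0.00 cfs; ΣQ_DR = 520.0 cfs.
V = ΣQ_DR · Δt = 520.0 × 14400 s = 7.488 × 10^6 ft³.
Over A = 1.48 mi², depth = V / A = 2.18 in.

d ≈ 2.18 in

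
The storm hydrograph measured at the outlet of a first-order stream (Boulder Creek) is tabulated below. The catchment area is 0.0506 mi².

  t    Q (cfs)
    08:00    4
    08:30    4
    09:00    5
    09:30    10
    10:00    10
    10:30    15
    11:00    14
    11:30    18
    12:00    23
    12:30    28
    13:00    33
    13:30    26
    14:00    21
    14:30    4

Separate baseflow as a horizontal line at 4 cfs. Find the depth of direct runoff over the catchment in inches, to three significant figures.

d ≈ 2.43 in

Direct runoff: 0.0, 0.0, 1.0, 6.0, 6.0, 11.0, 10.0, 14.0, 19.0, 24.0, 29.0, 22.0, 17.0, 0.0 cfs; ΣQ_DR = 159.0 cfs.
V = ΣQ_DR · Δt = 159.0 × 1800 s = 2.862 × 10^5 ft³.
Over A = 0.0506 mi², depth = V / A = 2.43 in.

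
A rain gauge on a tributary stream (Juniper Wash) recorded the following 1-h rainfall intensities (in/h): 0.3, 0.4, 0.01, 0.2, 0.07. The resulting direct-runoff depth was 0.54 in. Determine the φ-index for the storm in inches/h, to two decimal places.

φ ≈ 0.12 in/h

Only the 3 blocks with intensity above φ contribute runoff: 0.3, 0.4, 0.2 in/h.
Σ(I−φ)·Δt = d  ⇒  (0.3+0.4+0.2 − 3φ)·1 = 0.54
φ = (0.9000 − 0.54/1) / 3 = 0.12 in/h.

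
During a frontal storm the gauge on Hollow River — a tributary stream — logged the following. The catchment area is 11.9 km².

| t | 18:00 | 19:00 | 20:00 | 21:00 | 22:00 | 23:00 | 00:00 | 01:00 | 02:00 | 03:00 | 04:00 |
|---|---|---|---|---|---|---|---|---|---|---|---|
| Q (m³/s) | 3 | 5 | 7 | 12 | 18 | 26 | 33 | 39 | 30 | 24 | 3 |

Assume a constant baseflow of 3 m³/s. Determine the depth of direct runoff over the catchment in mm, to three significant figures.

d ≈ 50.5 mm

Direct runoff: 0.0, 2.0, 4.0, 9.0, 15.0, 23.0, 30.0, 36.0, 27.0, 21.0, 0.0 m³/s; ΣQ_DR = 167.0 m³/s.
V = ΣQ_DR · Δt = 167.0 × 3600 s = 6.012 × 10^5 m³.
Over A = 11.9 km², depth = V / A = 50.5 mm.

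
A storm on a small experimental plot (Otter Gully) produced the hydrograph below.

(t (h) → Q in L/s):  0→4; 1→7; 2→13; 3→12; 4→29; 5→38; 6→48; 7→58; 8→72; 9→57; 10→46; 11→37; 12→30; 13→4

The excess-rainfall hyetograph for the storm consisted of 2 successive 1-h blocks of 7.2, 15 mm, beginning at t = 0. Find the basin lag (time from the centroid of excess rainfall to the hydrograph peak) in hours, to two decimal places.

t_L ≈ 6.82 h

Centroid of excess rainfall: t_c = Σ P_i·t̄_i / ΣP_i = 1.1757 h (block centres at 0.5, 1.5 h).
Hydrograph peak occurs at t = 8 h, so basin lag t_L = 8 − 1.1757 = 6.82 h.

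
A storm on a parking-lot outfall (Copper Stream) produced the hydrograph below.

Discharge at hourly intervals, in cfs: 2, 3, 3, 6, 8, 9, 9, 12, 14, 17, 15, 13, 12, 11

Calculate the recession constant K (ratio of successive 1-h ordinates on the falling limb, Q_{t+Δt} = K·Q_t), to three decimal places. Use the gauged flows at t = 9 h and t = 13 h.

Using the recession-limb readings at t = 9 h and t = 13 h: Q falls from 17 to 11 cfs over 4 intervals.
K = (Q₂/Q₁)^(1/4) = (11/17)^(1/4) = 0.897.

K ≈ 0.897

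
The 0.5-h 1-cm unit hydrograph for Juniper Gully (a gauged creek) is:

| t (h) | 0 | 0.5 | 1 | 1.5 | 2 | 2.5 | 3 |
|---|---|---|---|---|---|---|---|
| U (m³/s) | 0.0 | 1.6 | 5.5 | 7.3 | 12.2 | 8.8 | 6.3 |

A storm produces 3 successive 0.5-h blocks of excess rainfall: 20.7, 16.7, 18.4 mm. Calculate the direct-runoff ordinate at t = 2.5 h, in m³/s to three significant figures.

Q ≈ 52.0 m³/s

By discrete convolution, Q_j = Σ (P_i / 10 mm) · U_{j−i}.
At t = 2.5 h (j=5): Q = (20.7/10)·8.8 + (16.7/10)·12.2 + (18.4/10)·7.3 = 52.0 m³/s.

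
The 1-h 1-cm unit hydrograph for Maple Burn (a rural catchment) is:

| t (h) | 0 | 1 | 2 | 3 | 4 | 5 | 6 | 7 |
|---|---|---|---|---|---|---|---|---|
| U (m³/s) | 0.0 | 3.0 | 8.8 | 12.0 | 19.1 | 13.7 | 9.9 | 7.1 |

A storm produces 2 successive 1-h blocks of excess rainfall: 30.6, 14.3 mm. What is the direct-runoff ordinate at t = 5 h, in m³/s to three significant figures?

Q ≈ 69.2 m³/s

By discrete convolution, Q_j = Σ (P_i / 10 mm) · U_{j−i}.
At t = 5 h (j=5): Q = (30.6/10)·13.7 + (14.3/10)·19.1 = 69.2 m³/s.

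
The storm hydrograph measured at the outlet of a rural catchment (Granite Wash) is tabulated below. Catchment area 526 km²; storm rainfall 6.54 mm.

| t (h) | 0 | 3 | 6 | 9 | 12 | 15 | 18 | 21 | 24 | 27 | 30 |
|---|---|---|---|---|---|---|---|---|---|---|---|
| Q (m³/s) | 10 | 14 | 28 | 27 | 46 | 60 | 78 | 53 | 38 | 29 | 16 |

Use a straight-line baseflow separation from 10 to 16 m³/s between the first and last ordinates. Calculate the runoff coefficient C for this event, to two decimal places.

C ≈ 0.80

ΣQ_DR = 256.0 m³/s; V = ΣQ_DR·Δt = 2.765 × 10^6 m³.
Runoff depth d = V / A = 5.256 mm.
C = d / P = 5.256 / 6.54 = 0.80.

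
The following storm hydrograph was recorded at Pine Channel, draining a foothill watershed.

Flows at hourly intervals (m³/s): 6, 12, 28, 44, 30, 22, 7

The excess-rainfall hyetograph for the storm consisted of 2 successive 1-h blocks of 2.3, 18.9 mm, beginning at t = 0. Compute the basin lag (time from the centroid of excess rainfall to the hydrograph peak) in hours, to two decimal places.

t_L ≈ 1.61 h

Centroid of excess rainfall: t_c = Σ P_i·t̄_i / ΣP_i = 1.3915 h (block centres at 0.5, 1.5 h).
Hydrograph peak occurs at t = 3 h, so basin lag t_L = 3 − 1.3915 = 1.61 h.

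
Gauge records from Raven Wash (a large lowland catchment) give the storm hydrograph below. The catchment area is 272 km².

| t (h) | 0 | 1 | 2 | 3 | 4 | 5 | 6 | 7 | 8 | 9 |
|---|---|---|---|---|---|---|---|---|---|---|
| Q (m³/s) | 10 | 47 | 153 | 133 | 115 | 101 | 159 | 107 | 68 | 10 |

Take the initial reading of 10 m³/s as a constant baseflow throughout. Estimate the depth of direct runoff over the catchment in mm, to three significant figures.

Direct runoff: 0.0, 37.0, 143.0, 123.0, 105.0, 91.0, 149.0, 97.0, 58.0, 0.0 m³/s; ΣQ_DR = 803.0 m³/s.
V = ΣQ_DR · Δt = 803.0 × 3600 s = 2.891 × 10^6 m³.
Over A = 272 km², depth = V / A = 10.6 mm.

d ≈ 10.6 mm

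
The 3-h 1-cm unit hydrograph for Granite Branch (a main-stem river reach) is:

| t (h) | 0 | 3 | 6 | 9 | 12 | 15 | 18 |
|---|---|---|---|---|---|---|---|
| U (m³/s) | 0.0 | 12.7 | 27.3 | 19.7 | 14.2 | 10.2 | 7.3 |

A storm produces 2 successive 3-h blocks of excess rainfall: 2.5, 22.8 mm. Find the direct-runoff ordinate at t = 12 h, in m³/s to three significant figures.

By discrete convolution, Q_j = Σ (P_i / 10 mm) · U_{j−i}.
At t = 12 h (j=4): Q = (2.5/10)·14.2 + (22.8/10)·19.7 = 48.5 m³/s.

Q ≈ 48.5 m³/s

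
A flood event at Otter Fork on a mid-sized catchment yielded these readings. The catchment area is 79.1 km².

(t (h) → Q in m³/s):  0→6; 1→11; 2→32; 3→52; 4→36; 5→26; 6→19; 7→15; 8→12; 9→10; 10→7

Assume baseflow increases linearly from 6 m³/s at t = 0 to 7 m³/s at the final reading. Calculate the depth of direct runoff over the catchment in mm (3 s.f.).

Direct runoff: 0.00, 4.90, 25.80, 45.70, 29.60, 19.50, 12.40, 8.30, 5.20, 3.10, 0.00 m³/s; ΣQ_DR = 154.5 m³/s.
V = ΣQ_DR · Δt = 154.5 × 3600 s = 5.562 × 10^5 m³.
Over A = 79.1 km², depth = V / A = 7.03 mm.

d ≈ 7.03 mm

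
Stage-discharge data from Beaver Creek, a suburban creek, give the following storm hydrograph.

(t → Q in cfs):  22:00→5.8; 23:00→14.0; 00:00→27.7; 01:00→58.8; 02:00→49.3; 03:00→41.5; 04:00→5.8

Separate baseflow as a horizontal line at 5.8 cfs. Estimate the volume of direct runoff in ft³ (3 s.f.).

Direct-runoff ordinates (Q − Q_b): 0.0, 8.2, 21.9, 53.0, 43.5, 35.7, 0.0 cfs.
ΣQ_DR = 162.3 cfs.
With Δt = 1 h = 3600 s, V = ΣQ_DR · Δt = 162.3 × 3600 = 5.84 × 10^5 ft³.

V ≈ 5.84 × 10^5 ft³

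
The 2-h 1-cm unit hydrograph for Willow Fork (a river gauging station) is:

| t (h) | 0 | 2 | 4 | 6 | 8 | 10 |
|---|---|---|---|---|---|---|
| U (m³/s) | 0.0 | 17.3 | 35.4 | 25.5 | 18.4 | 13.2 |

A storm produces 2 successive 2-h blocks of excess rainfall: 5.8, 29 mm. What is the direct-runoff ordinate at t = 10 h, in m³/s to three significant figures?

By discrete convolution, Q_j = Σ (P_i / 10 mm) · U_{j−i}.
At t = 10 h (j=5): Q = (5.8/10)·13.2 + (29/10)·18.4 = 61.0 m³/s.

Q ≈ 61.0 m³/s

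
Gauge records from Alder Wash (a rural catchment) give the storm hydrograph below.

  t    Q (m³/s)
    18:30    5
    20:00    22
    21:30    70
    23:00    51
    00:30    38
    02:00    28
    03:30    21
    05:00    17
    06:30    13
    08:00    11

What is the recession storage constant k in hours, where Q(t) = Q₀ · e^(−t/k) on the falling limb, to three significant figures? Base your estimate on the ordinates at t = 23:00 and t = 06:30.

k ≈ 5.49 h

On the falling limb, Q drops from 51 to 13 m³/s between t = 23:00 and t = 06:30 (Δt = 7.5 h).
k = −Δt / ln(Q₂/Q₁) = −7.5 / ln(13/51) = 5.49 h.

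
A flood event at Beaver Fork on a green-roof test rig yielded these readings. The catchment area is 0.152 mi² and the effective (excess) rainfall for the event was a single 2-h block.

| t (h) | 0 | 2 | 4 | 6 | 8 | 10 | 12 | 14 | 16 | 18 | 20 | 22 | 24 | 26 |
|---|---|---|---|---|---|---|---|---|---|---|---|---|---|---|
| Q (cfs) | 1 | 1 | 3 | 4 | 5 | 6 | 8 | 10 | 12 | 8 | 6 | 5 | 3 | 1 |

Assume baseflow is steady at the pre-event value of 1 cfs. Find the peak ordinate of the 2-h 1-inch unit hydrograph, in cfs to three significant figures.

Direct runoff: 0.0, 0.0, 2.0, 3.0, 4.0, 5.0, 7.0, 9.0, 11.0, 7.0, 5.0, 4.0, 2.0, 0.0 cfs; ΣQ_DR = 59.00 cfs, peak = 11.0 cfs.
Runoff depth d = ΣQ_DR·Δt / A = 59.00 × 7200 / (0.152 mi²) = 1.203 in.
The 1-inch UH is the DRH scaled by (1 in)/d, so U_p = 11.0 × 1/1.203 = 9.14 cfs.

U_p ≈ 9.14 cfs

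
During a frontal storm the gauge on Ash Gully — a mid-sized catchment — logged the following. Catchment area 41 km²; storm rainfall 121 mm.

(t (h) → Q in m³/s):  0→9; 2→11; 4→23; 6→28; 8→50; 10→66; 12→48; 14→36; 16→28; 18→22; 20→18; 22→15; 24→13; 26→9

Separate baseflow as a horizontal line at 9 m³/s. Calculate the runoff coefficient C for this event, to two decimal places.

ΣQ_DR = 250.0 m³/s; V = ΣQ_DR·Δt = 1.800 × 10^6 m³.
Runoff depth d = V / A = 43.90 mm.
C = d / P = 43.90 / 121 = 0.36.

C ≈ 0.36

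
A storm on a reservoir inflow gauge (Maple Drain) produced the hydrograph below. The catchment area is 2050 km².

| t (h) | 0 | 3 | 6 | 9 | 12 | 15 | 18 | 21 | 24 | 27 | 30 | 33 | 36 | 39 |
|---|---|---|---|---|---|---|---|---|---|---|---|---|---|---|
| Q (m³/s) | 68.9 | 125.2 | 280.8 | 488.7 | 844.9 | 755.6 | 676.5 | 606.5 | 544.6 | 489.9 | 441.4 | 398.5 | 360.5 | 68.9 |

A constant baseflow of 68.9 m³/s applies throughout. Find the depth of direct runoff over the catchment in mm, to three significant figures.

Direct runoff: 0.0, 56.3, 211.9, 419.8, 776.0, 686.7, 607.6, 537.6, 475.7, 421.0, 372.5, 329.6, 291.6, 0.0 m³/s; ΣQ_DR = 5186 m³/s.
V = ΣQ_DR · Δt = 5186 × 10800 s = 5.601 × 10^7 m³.
Over A = 2050 km², depth = V / A = 27.3 mm.

d ≈ 27.3 mm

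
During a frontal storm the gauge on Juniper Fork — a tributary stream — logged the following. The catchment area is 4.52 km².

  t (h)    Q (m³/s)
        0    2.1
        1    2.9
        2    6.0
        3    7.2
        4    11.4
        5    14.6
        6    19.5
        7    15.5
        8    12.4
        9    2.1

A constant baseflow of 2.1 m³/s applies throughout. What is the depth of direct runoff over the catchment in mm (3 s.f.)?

Direct runoff: 0.0, 0.8, 3.9, 5.1, 9.3, 12.5, 17.4, 13.4, 10.3, 0.0 m³/s; ΣQ_DR = 72.70 m³/s.
V = ΣQ_DR · Δt = 72.70 × 3600 s = 2.617 × 10^5 m³.
Over A = 4.52 km², depth = V / A = 57.9 mm.

d ≈ 57.9 mm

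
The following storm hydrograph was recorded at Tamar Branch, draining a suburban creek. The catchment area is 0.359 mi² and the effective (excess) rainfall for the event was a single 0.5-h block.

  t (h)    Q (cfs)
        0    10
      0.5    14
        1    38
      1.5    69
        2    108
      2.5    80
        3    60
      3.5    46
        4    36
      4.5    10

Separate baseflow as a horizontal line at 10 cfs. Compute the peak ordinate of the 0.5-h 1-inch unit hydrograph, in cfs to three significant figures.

Direct runoff: 0.0, 4.0, 28.0, 59.0, 98.0, 70.0, 50.0, 36.0, 26.0, 0.0 cfs; ΣQ_DR = 371.0 cfs, peak = 98.0 cfs.
Runoff depth d = ΣQ_DR·Δt / A = 371.0 × 1800 / (0.359 mi²) = 0.8007 in.
The 1-inch UH is the DRH scaled by (1 in)/d, so U_p = 98.0 × 1/0.8007 = 122 cfs.

U_p ≈ 122 cfs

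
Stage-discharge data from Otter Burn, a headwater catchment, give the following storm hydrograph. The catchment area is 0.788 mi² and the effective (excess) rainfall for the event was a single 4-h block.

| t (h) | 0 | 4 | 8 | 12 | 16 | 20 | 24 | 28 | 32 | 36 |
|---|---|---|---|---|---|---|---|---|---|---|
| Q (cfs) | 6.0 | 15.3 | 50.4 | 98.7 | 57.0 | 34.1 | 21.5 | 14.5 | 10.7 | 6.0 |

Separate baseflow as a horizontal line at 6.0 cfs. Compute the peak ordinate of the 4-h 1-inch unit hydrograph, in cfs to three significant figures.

U_p ≈ 46.4 cfs

Direct runoff: 0.0, 9.3, 44.4, 92.7, 51.0, 28.1, 15.5, 8.5, 4.7, 0.0 cfs; ΣQ_DR = 254.2 cfs, peak = 92.7 cfs.
Runoff depth d = ΣQ_DR·Δt / A = 254.2 × 14400 / (0.788 mi²) = 2.000 in.
The 1-inch UH is the DRH scaled by (1 in)/d, so U_p = 92.7 × 1/2.000 = 46.4 cfs.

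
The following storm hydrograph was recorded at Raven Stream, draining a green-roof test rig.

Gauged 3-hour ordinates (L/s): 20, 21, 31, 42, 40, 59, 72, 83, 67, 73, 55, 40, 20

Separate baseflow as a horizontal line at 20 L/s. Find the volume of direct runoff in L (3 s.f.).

V ≈ 3.92 × 10^6 L

Direct-runoff ordinates (Q − Q_b): 0.0, 1.0, 11.0, 22.0, 20.0, 39.0, 52.0, 63.0, 47.0, 53.0, 35.0, 20.0, 0.0 L/s.
ΣQ_DR = 363.0 L/s.
With Δt = 3 h = 10800 s, V = ΣQ_DR · Δt = 363.0 × 10800 = 3.92 × 10^6 L.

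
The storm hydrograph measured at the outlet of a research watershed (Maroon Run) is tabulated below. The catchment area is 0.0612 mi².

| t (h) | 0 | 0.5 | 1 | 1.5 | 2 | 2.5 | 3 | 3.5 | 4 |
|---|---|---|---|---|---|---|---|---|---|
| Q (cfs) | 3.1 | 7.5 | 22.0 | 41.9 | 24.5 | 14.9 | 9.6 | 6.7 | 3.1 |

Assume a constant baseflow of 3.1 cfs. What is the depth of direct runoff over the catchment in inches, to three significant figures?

Direct runoff: 0.0, 4.4, 18.9, 38.8, 21.4, 11.8, 6.5, 3.6, 0.0 cfs; ΣQ_DR = 105.4 cfs.
V = ΣQ_DR · Δt = 105.4 × 1800 s = 1.897 × 10^5 ft³.
Over A = 0.0612 mi², depth = V / A = 1.33 in.

d ≈ 1.33 in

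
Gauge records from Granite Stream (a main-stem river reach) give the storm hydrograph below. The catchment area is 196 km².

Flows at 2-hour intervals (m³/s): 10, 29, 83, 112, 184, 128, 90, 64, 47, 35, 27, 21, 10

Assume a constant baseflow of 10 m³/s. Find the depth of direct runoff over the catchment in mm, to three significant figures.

Direct runoff: 0.0, 19.0, 73.0, 102.0, 174.0, 118.0, 80.0, 54.0, 37.0, 25.0, 17.0, 11.0, 0.0 m³/s; ΣQ_DR = 710.0 m³/s.
V = ΣQ_DR · Δt = 710.0 × 7200 s = 5.112 × 10^6 m³.
Over A = 196 km², depth = V / A = 26.1 mm.

d ≈ 26.1 mm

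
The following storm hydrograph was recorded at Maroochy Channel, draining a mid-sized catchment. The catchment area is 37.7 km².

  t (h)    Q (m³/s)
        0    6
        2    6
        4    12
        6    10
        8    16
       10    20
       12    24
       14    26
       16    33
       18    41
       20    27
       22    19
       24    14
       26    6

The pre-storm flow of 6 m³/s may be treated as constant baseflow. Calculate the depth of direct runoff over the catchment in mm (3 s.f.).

d ≈ 33.6 mm

Direct runoff: 0.0, 0.0, 6.0, 4.0, 10.0, 14.0, 18.0, 20.0, 27.0, 35.0, 21.0, 13.0, 8.0, 0.0 m³/s; ΣQ_DR = 176.0 m³/s.
V = ΣQ_DR · Δt = 176.0 × 7200 s = 1.267 × 10^6 m³.
Over A = 37.7 km², depth = V / A = 33.6 mm.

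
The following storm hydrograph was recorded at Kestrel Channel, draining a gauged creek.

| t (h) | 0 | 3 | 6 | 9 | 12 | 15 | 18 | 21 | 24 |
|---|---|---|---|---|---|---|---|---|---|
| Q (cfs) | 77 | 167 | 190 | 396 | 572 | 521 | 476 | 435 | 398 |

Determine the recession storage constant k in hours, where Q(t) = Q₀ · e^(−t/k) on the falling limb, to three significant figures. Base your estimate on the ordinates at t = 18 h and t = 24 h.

k ≈ 33.5 h

On the falling limb, Q drops from 476 to 398 cfs between t = 18 h and t = 24 h (Δt = 6 h).
k = −Δt / ln(Q₂/Q₁) = −6 / ln(398/476) = 33.5 h.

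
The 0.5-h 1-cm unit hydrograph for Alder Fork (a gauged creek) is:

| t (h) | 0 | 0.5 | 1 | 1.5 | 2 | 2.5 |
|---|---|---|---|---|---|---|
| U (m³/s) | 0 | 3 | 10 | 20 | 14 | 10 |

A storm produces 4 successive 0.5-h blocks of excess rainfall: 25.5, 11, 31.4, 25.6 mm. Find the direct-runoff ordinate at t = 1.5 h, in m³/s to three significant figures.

Q ≈ 71.4 m³/s

By discrete convolution, Q_j = Σ (P_i / 10 mm) · U_{j−i}.
At t = 1.5 h (j=3): Q = (25.5/10)·20 + (11/10)·10 + (31.4/10)·3 + (25.6/10)·0 = 71.4 m³/s.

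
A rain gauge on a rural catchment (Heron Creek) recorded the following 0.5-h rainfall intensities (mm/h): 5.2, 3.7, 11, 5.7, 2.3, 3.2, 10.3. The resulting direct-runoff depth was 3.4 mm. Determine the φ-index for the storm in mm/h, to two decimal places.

φ ≈ 7.25 mm/h

Only the 2 blocks with intensity above φ contribute runoff: 11, 10.3 mm/h.
Σ(I−φ)·Δt = d  ⇒  (11+10.3 − 2φ)·0.5 = 3.4
φ = (21.30 − 3.4/0.5) / 2 = 7.25 mm/h.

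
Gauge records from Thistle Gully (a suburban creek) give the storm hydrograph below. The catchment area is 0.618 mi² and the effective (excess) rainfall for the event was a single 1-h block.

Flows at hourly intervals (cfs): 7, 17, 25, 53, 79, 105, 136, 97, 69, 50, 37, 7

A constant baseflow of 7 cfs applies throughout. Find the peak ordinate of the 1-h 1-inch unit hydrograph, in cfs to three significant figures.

U_p ≈ 86.0 cfs

Direct runoff: 0.0, 10.0, 18.0, 46.0, 72.0, 98.0, 129.0, 90.0, 62.0, 43.0, 30.0, 0.0 cfs; ΣQ_DR = 598.0 cfs, peak = 129.0 cfs.
Runoff depth d = ΣQ_DR·Δt / A = 598.0 × 3600 / (0.618 mi²) = 1.499 in.
The 1-inch UH is the DRH scaled by (1 in)/d, so U_p = 129.0 × 1/1.499 = 86.0 cfs.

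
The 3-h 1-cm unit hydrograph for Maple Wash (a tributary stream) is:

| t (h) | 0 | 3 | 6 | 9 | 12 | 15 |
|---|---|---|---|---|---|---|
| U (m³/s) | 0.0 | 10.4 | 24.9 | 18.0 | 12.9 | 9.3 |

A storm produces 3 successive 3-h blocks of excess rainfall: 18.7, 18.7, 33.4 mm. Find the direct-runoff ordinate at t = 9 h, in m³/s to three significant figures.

Q ≈ 115 m³/s

By discrete convolution, Q_j = Σ (P_i / 10 mm) · U_{j−i}.
At t = 9 h (j=3): Q = (18.7/10)·18.0 + (18.7/10)·24.9 + (33.4/10)·10.4 = 115 m³/s.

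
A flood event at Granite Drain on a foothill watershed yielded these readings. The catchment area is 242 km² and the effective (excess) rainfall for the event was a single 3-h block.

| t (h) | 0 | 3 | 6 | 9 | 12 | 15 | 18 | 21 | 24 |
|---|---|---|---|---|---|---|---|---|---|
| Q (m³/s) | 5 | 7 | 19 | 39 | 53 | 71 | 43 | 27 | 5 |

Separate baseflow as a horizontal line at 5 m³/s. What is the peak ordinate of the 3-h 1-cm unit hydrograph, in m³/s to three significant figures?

Direct runoff: 0.0, 2.0, 14.0, 34.0, 48.0, 66.0, 38.0, 22.0, 0.0 m³/s; ΣQ_DR = 224.0 m³/s, peak = 66.0 m³/s.
Runoff depth d = ΣQ_DR·Δt / A = 224.0 × 10800 / (242 km²) = 9.997 mm.
The 1-cm UH is the DRH scaled by (10 mm)/d, so U_p = 66.0 × 10/9.997 = 66.0 m³/s.

U_p ≈ 66.0 m³/s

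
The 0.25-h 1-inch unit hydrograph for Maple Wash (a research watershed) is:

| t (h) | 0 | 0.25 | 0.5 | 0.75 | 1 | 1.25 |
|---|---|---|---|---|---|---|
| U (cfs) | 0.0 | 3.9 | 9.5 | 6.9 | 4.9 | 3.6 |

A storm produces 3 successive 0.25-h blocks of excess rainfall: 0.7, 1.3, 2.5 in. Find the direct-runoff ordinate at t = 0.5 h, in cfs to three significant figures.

By discrete convolution, Q_j = Σ (P_i / 1 in) · U_{j−i}.
At t = 0.5 h (j=2): Q = (0.7/1)·9.5 + (1.3/1)·3.9 + (2.5/1)·0.0 = 11.7 cfs.

Q ≈ 11.7 cfs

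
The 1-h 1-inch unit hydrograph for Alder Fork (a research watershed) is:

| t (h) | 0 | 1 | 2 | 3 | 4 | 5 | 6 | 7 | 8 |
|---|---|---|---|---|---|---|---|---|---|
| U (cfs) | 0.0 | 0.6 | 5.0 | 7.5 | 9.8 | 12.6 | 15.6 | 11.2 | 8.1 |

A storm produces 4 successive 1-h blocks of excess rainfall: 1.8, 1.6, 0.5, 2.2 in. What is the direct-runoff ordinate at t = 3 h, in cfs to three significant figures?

By discrete convolution, Q_j = Σ (P_i / 1 in) · U_{j−i}.
At t = 3 h (j=3): Q = (1.8/1)·7.5 + (1.6/1)·5.0 + (0.5/1)·0.6 + (2.2/1)·0.0 = 21.8 cfs.

Q ≈ 21.8 cfs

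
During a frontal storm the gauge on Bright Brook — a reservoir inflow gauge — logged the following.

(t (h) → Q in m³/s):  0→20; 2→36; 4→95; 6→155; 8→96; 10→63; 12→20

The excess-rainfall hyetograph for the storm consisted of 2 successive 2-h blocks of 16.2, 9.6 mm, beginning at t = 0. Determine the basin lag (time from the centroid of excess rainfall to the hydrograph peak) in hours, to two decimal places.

Centroid of excess rainfall: t_c = Σ P_i·t̄_i / ΣP_i = 1.7442 h (block centres at 1, 3 h).
Hydrograph peak occurs at t = 6 h, so basin lag t_L = 6 − 1.7442 = 4.26 h.

t_L ≈ 4.26 h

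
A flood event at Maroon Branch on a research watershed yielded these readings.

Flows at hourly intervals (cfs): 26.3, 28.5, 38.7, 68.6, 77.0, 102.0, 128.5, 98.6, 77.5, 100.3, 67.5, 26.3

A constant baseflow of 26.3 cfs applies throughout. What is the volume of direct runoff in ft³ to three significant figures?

V ≈ 1.89 × 10^6 ft³

Direct-runoff ordinates (Q − Q_b): 0.0, 2.2, 12.4, 42.3, 50.7, 75.7, 102.2, 72.3, 51.2, 74.0, 41.2, 0.0 cfs.
ΣQ_DR = 524.2 cfs.
With Δt = 1 h = 3600 s, V = ΣQ_DR · Δt = 524.2 × 3600 = 1.89 × 10^6 ft³.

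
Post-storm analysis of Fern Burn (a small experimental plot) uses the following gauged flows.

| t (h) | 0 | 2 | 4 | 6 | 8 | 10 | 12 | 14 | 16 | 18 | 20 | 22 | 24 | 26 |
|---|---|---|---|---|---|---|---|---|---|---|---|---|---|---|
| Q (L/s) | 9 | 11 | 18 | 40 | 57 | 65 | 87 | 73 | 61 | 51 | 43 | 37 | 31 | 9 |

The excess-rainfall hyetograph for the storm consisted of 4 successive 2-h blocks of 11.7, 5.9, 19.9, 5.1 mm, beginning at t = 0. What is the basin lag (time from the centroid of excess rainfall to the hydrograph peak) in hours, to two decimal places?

t_L ≈ 8.14 h

Centroid of excess rainfall: t_c = Σ P_i·t̄_i / ΣP_i = 3.8638 h (block centres at 1, 3, 5, 7 h).
Hydrograph peak occurs at t = 12 h, so basin lag t_L = 12 − 3.8638 = 8.14 h.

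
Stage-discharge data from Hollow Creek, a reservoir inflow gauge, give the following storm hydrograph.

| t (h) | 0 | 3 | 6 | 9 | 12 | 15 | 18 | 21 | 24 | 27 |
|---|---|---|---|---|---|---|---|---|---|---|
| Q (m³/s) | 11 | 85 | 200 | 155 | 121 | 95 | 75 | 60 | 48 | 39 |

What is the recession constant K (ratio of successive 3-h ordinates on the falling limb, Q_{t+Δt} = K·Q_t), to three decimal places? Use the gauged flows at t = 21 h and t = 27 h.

Using the recession-limb readings at t = 21 h and t = 27 h: Q falls from 60 to 39 m³/s over 2 intervals.
K = (Q₂/Q₁)^(1/2) = (39/60)^(1/2) = 0.806.

K ≈ 0.806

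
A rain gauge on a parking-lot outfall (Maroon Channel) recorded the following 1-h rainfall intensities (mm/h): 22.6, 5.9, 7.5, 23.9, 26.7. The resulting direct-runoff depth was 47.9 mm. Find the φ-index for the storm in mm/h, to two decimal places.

φ ≈ 8.43 mm/h

Only the 3 blocks with intensity above φ contribute runoff: 22.6, 23.9, 26.7 mm/h.
Σ(I−φ)·Δt = d  ⇒  (22.6+23.9+26.7 − 3φ)·1 = 47.9
φ = (73.20 − 47.9/1) / 3 = 8.43 mm/h.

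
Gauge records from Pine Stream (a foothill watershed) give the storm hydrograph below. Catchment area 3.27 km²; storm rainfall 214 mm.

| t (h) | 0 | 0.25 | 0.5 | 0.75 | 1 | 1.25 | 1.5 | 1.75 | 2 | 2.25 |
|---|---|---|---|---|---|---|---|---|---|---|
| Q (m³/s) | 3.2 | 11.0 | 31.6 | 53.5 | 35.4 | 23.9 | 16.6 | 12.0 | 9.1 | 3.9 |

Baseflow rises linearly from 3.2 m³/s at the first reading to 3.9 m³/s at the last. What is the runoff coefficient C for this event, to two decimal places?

C ≈ 0.21

ΣQ_DR = 164.7 m³/s; V = ΣQ_DR·Δt = 1.482 × 10^5 m³.
Runoff depth d = V / A = 45.33 mm.
C = d / P = 45.33 / 214 = 0.21.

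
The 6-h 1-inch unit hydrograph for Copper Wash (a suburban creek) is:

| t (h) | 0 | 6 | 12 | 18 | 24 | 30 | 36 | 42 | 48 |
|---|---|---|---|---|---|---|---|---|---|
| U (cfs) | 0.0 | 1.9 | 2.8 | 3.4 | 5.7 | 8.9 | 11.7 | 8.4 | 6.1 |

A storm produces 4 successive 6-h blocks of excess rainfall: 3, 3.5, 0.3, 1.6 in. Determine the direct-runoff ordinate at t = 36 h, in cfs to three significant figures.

By discrete convolution, Q_j = Σ (P_i / 1 in) · U_{j−i}.
At t = 36 h (j=6): Q = (3/1)·11.7 + (3.5/1)·8.9 + (0.3/1)·5.7 + (1.6/1)·3.4 = 73.4 cfs.

Q ≈ 73.4 cfs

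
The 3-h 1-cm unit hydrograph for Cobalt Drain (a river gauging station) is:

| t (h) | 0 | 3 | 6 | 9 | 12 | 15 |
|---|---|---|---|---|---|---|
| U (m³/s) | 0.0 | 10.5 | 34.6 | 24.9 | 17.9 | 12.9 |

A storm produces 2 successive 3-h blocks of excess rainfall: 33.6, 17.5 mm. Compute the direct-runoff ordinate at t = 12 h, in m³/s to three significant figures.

Q ≈ 104 m³/s

By discrete convolution, Q_j = Σ (P_i / 10 mm) · U_{j−i}.
At t = 12 h (j=4): Q = (33.6/10)·17.9 + (17.5/10)·24.9 = 104 m³/s.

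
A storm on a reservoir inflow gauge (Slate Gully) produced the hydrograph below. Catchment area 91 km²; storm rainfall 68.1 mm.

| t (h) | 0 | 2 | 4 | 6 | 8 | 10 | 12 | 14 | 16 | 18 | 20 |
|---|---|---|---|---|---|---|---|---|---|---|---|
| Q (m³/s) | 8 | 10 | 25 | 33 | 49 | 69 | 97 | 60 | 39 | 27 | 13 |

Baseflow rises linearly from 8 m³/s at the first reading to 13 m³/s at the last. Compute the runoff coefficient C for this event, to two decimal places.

C ≈ 0.37

ΣQ_DR = 314.5 m³/s; V = ΣQ_DR·Δt = 2.264 × 10^6 m³.
Runoff depth d = V / A = 24.88 mm.
C = d / P = 24.88 / 68.1 = 0.37.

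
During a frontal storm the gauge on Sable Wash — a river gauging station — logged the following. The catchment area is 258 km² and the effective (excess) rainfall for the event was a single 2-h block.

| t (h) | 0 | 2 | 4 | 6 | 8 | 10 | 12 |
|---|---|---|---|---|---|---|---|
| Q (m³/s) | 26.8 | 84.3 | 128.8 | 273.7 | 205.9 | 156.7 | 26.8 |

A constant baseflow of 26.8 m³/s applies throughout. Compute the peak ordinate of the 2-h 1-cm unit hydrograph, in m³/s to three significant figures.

Direct runoff: 0.0, 57.5, 102.0, 246.9, 179.1, 129.9, 0.0 m³/s; ΣQ_DR = 715.4 m³/s, peak = 246.9 m³/s.
Runoff depth d = ΣQ_DR·Δt / A = 715.4 × 7200 / (258 km²) = 19.96 mm.
The 1-cm UH is the DRH scaled by (10 mm)/d, so U_p = 246.9 × 10/19.96 = 124 m³/s.

U_p ≈ 124 m³/s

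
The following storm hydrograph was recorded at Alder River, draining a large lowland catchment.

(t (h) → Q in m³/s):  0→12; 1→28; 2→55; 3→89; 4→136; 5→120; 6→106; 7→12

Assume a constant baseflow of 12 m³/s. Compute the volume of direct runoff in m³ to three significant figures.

Direct-runoff ordinates (Q − Q_b): 0.0, 16.0, 43.0, 77.0, 124.0, 108.0, 94.0, 0.0 m³/s.
ΣQ_DR = 462.0 m³/s.
With Δt = 1 h = 3600 s, V = ΣQ_DR · Δt = 462.0 × 3600 = 1.66 × 10^6 m³.

V ≈ 1.66 × 10^6 m³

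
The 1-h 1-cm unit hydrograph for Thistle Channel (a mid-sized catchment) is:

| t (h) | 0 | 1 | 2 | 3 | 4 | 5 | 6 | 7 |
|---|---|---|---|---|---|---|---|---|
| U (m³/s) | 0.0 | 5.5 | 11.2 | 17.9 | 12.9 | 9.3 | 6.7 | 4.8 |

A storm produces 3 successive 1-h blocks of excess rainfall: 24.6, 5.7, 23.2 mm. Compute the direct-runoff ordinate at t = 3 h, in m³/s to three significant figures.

By discrete convolution, Q_j = Σ (P_i / 10 mm) · U_{j−i}.
At t = 3 h (j=3): Q = (24.6/10)·17.9 + (5.7/10)·11.2 + (23.2/10)·5.5 = 63.2 m³/s.

Q ≈ 63.2 m³/s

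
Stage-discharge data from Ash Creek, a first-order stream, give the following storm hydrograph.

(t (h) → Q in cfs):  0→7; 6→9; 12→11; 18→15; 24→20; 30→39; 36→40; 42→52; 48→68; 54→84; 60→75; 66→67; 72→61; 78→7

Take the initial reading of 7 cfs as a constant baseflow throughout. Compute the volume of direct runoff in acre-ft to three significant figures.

Direct-runoff ordinates (Q − Q_b): 0.0, 2.0, 4.0, 8.0, 13.0, 32.0, 33.0, 45.0, 61.0, 77.0, 68.0, 60.0, 54.0, 0.0 cfs.
ΣQ_DR = 457.0 cfs.
With Δt = 6 h = 21600 s, V = ΣQ_DR · Δt = 457.0 × 21600 = 9.87 × 10^6 ft³ = 227 acre-ft.

V ≈ 227 acre-ft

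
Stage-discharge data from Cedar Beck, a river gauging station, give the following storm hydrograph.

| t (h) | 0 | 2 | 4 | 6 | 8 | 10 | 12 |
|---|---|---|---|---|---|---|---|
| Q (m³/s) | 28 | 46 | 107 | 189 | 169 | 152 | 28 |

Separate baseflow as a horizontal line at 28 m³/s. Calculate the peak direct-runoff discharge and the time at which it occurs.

Subtracting baseflow gives direct-runoff ordinates: 0.0, 18.0, 79.0, 161.0, 141.0, 124.0, 0.0 m³/s.
The maximum is 161.0 m³/s, occurring at the reading for t = 6 h.

Q_p = 161.0 m³/s at t = 6 h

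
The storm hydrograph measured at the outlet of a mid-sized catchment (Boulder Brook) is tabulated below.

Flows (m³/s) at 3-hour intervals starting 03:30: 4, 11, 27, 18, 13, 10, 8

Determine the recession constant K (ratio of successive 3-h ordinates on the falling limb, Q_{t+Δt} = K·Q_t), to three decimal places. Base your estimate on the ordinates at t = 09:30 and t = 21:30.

K ≈ 0.738

Using the recession-limb readings at t = 09:30 and t = 21:30: Q falls from 27 to 8 m³/s over 4 intervals.
K = (Q₂/Q₁)^(1/4) = (8/27)^(1/4) = 0.738.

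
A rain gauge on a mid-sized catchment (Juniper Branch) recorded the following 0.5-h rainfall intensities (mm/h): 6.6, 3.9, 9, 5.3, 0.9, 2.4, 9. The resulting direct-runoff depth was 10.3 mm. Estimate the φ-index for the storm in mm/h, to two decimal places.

φ ≈ 2.64 mm/h

Only the 5 blocks with intensity above φ contribute runoff: 6.6, 3.9, 9, 5.3, 9 mm/h.
Σ(I−φ)·Δt = d  ⇒  (6.6+3.9+9+5.3+9 − 5φ)·0.5 = 10.3
φ = (33.80 − 10.3/0.5) / 5 = 2.64 mm/h.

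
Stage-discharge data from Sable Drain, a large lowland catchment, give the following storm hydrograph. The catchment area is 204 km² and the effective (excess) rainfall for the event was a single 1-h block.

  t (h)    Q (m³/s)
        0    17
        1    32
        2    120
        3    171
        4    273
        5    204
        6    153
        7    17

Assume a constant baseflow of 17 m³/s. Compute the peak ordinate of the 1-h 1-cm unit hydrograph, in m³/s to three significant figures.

U_p ≈ 170 m³/s

Direct runoff: 0.0, 15.0, 103.0, 154.0, 256.0, 187.0, 136.0, 0.0 m³/s; ΣQ_DR = 851.0 m³/s, peak = 256.0 m³/s.
Runoff depth d = ΣQ_DR·Δt / A = 851.0 × 3600 / (204 km²) = 15.02 mm.
The 1-cm UH is the DRH scaled by (10 mm)/d, so U_p = 256.0 × 10/15.02 = 170 m³/s.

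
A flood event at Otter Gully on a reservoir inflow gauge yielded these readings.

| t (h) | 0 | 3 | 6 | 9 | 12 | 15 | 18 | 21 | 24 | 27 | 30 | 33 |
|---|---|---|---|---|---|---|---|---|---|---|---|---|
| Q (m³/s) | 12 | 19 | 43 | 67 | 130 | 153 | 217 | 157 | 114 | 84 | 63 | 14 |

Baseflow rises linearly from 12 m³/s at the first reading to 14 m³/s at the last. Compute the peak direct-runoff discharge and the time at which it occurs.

Q_p = 203.91 m³/s at t = 18 h

Subtracting baseflow gives direct-runoff ordinates: 0.00, 6.82, 30.64, 54.45, 117.27, 140.09, 203.91, 143.73, 100.55, 70.36, 49.18, 0.00 m³/s.
The maximum is 203.91 m³/s, occurring at the reading for t = 18 h.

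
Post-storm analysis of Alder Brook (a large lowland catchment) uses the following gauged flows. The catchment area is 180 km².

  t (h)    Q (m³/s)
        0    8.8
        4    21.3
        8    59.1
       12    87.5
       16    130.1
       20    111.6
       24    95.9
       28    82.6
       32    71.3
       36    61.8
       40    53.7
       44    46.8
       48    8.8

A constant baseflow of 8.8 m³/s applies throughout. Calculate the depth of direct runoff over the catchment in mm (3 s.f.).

d ≈ 58.0 mm

Direct runoff: 0.0, 12.5, 50.3, 78.7, 121.3, 102.8, 87.1, 73.8, 62.5, 53.0, 44.9, 38.0, 0.0 m³/s; ΣQ_DR = 724.9 m³/s.
V = ΣQ_DR · Δt = 724.9 × 14400 s = 1.044 × 10^7 m³.
Over A = 180 km², depth = V / A = 58.0 mm.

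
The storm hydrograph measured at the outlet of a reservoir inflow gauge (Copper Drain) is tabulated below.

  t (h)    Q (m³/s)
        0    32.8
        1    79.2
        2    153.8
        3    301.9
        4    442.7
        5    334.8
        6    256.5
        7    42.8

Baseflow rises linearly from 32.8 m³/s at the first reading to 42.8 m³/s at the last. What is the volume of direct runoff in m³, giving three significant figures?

Direct-runoff ordinates (Q − Q_b): 0.00, 44.97, 118.14, 264.81, 404.19, 294.86, 215.13, 0.00 m³/s.
ΣQ_DR = 1342 m³/s.
With Δt = 1 h = 3600 s, V = ΣQ_DR · Δt = 1342 × 3600 = 4.83 × 10^6 m³.

V ≈ 4.83 × 10^6 m³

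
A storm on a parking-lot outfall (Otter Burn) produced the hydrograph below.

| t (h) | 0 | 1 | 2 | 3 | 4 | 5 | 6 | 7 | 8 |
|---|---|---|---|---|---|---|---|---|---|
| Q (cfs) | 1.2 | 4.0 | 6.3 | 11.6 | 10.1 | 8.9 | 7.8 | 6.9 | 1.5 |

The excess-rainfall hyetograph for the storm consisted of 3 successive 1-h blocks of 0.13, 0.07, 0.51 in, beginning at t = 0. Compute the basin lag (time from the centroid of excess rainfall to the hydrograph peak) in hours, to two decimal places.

Centroid of excess rainfall: t_c = Σ P_i·t̄_i / ΣP_i = 2.0352 h (block centres at 0.5, 1.5, 2.5 h).
Hydrograph peak occurs at t = 3 h, so basin lag t_L = 3 − 2.0352 = 0.96 h.

t_L ≈ 0.96 h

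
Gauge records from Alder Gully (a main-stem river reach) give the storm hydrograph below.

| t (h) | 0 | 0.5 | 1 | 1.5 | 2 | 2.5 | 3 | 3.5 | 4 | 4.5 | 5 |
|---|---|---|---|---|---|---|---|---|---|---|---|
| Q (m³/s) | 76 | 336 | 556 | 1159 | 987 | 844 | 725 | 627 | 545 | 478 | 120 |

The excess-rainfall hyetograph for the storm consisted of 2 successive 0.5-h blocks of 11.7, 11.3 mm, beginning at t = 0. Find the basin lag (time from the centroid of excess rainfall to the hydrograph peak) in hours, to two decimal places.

t_L ≈ 1.00 h

Centroid of excess rainfall: t_c = Σ P_i·t̄_i / ΣP_i = 0.4957 h (block centres at 0.25, 0.75 h).
Hydrograph peak occurs at t = 1.5 h, so basin lag t_L = 1.5 − 0.4957 = 1.00 h.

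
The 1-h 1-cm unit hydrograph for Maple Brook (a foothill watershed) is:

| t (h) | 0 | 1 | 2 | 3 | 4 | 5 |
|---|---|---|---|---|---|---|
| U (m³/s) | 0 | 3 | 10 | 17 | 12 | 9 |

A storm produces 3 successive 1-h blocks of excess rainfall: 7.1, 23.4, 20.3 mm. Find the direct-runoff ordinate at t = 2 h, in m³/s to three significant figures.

By discrete convolution, Q_j = Σ (P_i / 10 mm) · U_{j−i}.
At t = 2 h (j=2): Q = (7.1/10)·10 + (23.4/10)·3 + (20.3/10)·0 = 14.1 m³/s.

Q ≈ 14.1 m³/s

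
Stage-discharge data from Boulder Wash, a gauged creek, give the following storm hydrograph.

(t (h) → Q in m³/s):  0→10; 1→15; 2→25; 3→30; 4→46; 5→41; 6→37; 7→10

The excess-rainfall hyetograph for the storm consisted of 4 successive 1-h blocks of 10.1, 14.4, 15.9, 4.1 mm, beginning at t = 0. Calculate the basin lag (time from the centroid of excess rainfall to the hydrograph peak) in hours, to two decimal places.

t_L ≈ 2.19 h

Centroid of excess rainfall: t_c = Σ P_i·t̄_i / ΣP_i = 1.8146 h (block centres at 0.5, 1.5, 2.5, 3.5 h).
Hydrograph peak occurs at t = 4 h, so basin lag t_L = 4 − 1.8146 = 2.19 h.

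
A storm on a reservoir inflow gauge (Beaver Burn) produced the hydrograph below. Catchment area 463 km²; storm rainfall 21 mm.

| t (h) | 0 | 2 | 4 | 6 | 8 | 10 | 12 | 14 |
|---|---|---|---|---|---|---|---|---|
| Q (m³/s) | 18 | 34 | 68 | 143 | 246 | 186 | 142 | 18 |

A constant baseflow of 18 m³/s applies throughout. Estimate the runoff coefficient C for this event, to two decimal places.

C ≈ 0.53

ΣQ_DR = 711.0 m³/s; V = ΣQ_DR·Δt = 5.119 × 10^6 m³.
Runoff depth d = V / A = 11.06 mm.
C = d / P = 11.06 / 21 = 0.53.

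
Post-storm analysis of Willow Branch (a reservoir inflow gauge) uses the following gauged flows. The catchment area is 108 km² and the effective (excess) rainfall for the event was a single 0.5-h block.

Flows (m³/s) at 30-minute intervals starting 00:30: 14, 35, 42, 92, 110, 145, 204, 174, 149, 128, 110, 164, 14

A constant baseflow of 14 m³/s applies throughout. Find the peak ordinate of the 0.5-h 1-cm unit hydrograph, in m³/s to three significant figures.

Direct runoff: 0.0, 21.0, 28.0, 78.0, 96.0, 131.0, 190.0, 160.0, 135.0, 114.0, 96.0, 150.0, 0.0 m³/s; ΣQ_DR = 1199 m³/s, peak = 190.0 m³/s.
Runoff depth d = ΣQ_DR·Δt / A = 1199 × 1800 / (108 km²) = 19.98 mm.
The 1-cm UH is the DRH scaled by (10 mm)/d, so U_p = 190.0 × 10/19.98 = 95.1 m³/s.

U_p ≈ 95.1 m³/s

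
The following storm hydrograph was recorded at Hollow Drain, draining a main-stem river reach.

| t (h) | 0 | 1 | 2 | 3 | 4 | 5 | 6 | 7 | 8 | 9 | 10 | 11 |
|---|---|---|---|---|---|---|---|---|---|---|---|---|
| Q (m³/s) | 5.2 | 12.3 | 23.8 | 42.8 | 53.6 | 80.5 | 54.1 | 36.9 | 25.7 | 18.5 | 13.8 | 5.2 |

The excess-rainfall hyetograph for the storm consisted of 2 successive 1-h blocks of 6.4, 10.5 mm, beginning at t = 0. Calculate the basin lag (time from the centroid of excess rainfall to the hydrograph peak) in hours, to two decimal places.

t_L ≈ 3.88 h

Centroid of excess rainfall: t_c = Σ P_i·t̄_i / ΣP_i = 1.1213 h (block centres at 0.5, 1.5 h).
Hydrograph peak occurs at t = 5 h, so basin lag t_L = 5 − 1.1213 = 3.88 h.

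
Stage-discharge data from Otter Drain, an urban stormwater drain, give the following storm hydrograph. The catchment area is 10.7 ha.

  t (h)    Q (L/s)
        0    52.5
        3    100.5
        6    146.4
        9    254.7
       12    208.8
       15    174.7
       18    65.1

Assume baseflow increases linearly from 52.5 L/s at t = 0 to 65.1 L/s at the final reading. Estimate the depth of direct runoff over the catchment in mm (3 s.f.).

d ≈ 59.7 mm

Direct runoff: 0.00, 45.90, 89.70, 195.90, 147.90, 111.70, 0.00 L/s; ΣQ_DR = 591.1 L/s.
V = ΣQ_DR · Δt = 591.1 × 10800 s = 6.384 × 10^6 L.
Over A = 10.7 ha, depth = V / A = 59.7 mm.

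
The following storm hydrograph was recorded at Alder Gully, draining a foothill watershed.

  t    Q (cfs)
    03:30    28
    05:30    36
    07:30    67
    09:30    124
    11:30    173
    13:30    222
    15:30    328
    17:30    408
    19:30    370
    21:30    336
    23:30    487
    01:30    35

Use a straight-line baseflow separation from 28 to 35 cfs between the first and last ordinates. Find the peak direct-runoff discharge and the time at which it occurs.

Subtracting baseflow gives direct-runoff ordinates: 0.00, 7.36, 37.73, 94.09, 142.45, 190.82, 296.18, 375.55, 336.91, 302.27, 452.64, 0.00 cfs.
The maximum is 452.64 cfs, occurring at the reading for t = 23:30.

Q_p = 452.64 cfs at t = 23:30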